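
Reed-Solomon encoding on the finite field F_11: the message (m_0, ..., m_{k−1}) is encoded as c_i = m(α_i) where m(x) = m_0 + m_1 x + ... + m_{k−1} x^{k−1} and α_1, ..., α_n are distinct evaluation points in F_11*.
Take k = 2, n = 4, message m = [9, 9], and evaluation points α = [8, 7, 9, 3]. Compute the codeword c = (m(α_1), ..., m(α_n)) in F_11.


c = [4, 6, 2, 3]

Message polynomial: m(x) = 9 + 9·x (mod 11).
For each evaluation point α_i, compute m(α_i) mod 11:
  α_1 = 8: Horner steps 9 → 4, so m(8) = 4.
  α_2 = 7: Horner steps 9 → 6, so m(7) = 6.
  α_3 = 9: Horner steps 9 → 2, so m(9) = 2.
  α_4 = 3: Horner steps 9 → 3, so m(3) = 3.
Codeword c = [4, 6, 2, 3] ∈ F_11^4.


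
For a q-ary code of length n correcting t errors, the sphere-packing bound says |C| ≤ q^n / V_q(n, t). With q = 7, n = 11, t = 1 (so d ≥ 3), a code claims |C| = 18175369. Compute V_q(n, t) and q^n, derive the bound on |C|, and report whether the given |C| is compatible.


V_q(n, t) = 67, q^n = 1977326743, Hamming bound = 29512339, |C| = 18175369 ≤ bound (satisfied).

Step 1: Compute V_q(n, t) = Σ_{j=0}^1 C(n, j) (q−1)^j.
  j = 0: C(11,0)·(6)^0 = 1·1 = 1.
  j = 1: C(11,1)·(6)^1 = 11·6 = 66.
  V_q(n, t) = 1 + 66 = 67.
Step 2: q^n = 7^11 = 1977326743.
Step 3: Hamming bound ⌊q^n / V_q(n,t)⌋ = ⌊1977326743/67⌋ = 29512339.
Step 4: Compare |C| = 18175369 to 29512339: satisfied.
The claimed |C| lies below the Hamming bound.


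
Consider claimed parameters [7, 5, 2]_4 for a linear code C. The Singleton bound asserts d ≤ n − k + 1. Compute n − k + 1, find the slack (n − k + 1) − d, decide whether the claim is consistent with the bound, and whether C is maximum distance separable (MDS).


Singleton RHS = n − k + 1 = 3, slack = 1, bound satisfied, not MDS.

Singleton bound: d ≤ n − k + 1.
Here n = 7, k = 5, so n − k + 1 = 3.
Given d = 2, check d ≤ 3: YES.
Slack = (n − k + 1) − d = 1.
The code is NOT MDS (slack = 1 > 0).
Description: the claimed parameters are [7, 5, 2]_4; such a code would be non-MDS.


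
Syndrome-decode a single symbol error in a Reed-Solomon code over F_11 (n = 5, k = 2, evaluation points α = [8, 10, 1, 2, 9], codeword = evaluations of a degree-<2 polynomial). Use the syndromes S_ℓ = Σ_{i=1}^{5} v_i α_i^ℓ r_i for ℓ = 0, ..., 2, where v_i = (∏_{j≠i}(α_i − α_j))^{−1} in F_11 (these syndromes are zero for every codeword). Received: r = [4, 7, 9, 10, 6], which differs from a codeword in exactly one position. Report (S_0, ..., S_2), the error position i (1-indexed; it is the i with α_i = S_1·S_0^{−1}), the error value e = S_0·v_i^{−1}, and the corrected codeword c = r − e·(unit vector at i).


S = (3, 2, 5), error at position 1, error magnitude e = 10, c = [5, 7, 9, 10, 6].

Step 1: column multipliers v_i = (∏_{j≠i}(α_i − α_j))^{−1} mod 11.
  i = 1 (α = 8): (8−10)(8−1)(8−2)(8−9) = (−2)·7·6·(−1) = 84 ≡ 7, so v_1 = 7^{−1} = 8 (mod 11).
  i = 2 (α = 10): (10−8)(10−1)(10−2)(10−9) = 2·9·8·1 = 144 ≡ 1, so v_2 = 1^{−1} = 1 (mod 11).
  i = 3 (α = 1): (1−8)(1−10)(1−2)(1−9) = (−7)·(−9)·(−1)·(−8) = 504 ≡ 9, so v_3 = 9^{−1} = 5 (mod 11).
  i = 4 (α = 2): (2−8)(2−10)(2−1)(2−9) = (−6)·(−8)·1·(−7) = −336 ≡ 5, so v_4 = 5^{−1} = 9 (mod 11).
  i = 5 (α = 9): (9−8)(9−10)(9−1)(9−2) = 1·(−1)·8·7 = −56 ≡ 10, so v_5 = 10^{−1} = 10 (mod 11).
  v = [8, 1, 5, 9, 10].
Step 2: syndromes of r = [4, 7, 9, 10, 6] (all sums mod 11).
  S_0 = Σ v_i r_i = 8·4 + 1·7 + 5·9 + 9·10 + 10·6 = 234 ≡ 3.
  S_1 = Σ v_i α_i r_i = 8·8·4 + 1·10·7 + 5·1·9 + 9·2·10 + 10·9·6 = 1091 ≡ 2.
  α_i^2 mod 11 = [9, 1, 1, 4, 4].
  S_2 = Σ v_i α_i^2 r_i = 8·9·4 + 1·1·7 + 5·1·9 + 9·4·10 + 10·4·6 = 940 ≡ 5.
  S = (3, 2, 5) ≠ 0, so r is not a codeword (an error is present).
Step 3: locate the error. For a single error e at position i, S_ℓ = v_i·e·α_i^ℓ, so α_err = S_1/S_0.
  S_0^{−1} = 3^{−1} = 4 (mod 11), so α_err = 2·4 = 8 ≡ 8 = α_1. Error position i = 1.
  Consistency check: S_2/S_1 = 5·6 = 30 ≡ 8 = α_err ✓ (single-error assumption holds).
Step 4: error magnitude e = S_0/v_1 = S_0·∏_{j≠1}(α_1 − α_j) = 3·7 = 21 ≡ 10 (mod 11).
Step 5: correct position 1: c_1 = r_1 − e = 4 − 10 ≡ 5 (mod 11). Hence c = [5, 7, 9, 10, 6].
  Check: interpolating c through the α_i gives m(x) = 8 + 1·x (degree < 2) with m(α_i) = c_i for every i, so c is indeed a codeword.


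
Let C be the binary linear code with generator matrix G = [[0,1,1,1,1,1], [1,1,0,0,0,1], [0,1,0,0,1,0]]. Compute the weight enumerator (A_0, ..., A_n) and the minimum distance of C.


Weight distribution: A_0 = 1, A_2 = 1, A_3 = 3, A_4 = 2, A_5 = 1. Minimum distance d = 2.

Enumerate all 2^3 = 8 messages m ∈ F_2^3.
For each, compute codeword c = mG in F_2^6, then tally its weight.
  m = 000 → c = 000000, weight = 0.
  m = 100 → c = 011111, weight = 5.
  m = 010 → c = 110001, weight = 3.
  m = 110 → c = 101110, weight = 4.
  m = 001 → c = 010010, weight = 2.
  m = 101 → c = 001101, weight = 3.
  m = 011 → c = 100011, weight = 3.
  m = 111 → c = 111100, weight = 4.
Tally weights:
  weight 0: 1 codewords.
  weight 2: 1 codewords.
  weight 3: 3 codewords.
  weight 4: 2 codewords.
  weight 5: 1 codewords.
Minimum distance d = smallest w > 0 with A_w > 0 = 2.
Sanity: Σ A_w = 8 = 2^3 = 8 ✓.


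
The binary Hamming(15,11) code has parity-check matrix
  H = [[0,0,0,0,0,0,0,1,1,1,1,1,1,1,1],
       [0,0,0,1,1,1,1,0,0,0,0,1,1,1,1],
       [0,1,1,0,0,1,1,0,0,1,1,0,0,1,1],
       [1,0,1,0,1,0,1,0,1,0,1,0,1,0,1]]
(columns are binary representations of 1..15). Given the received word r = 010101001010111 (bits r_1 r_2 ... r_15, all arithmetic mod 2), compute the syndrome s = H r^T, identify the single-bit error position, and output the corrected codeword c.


s = (1, 1, 1, 0)^T, error position = 14, corrected codeword c = 010101001010101

Compute s = H r^T mod 2 one row at a time:
  s_1 = 0 + 1 + 0 + 1 + 0 + 1 + 1 + 1 = 5 ≡ 1 (mod 2).
  s_2 = 1 + 0 + 1 + 0 + 0 + 1 + 1 + 1 = 5 ≡ 1 (mod 2).
  s_3 = 1 + 0 + 1 + 0 + 0 + 1 + 1 + 1 = 5 ≡ 1 (mod 2).
  s_4 = 0 + 0 + 0 + 0 + 1 + 1 + 1 + 1 = 4 ≡ 0 (mod 2).
s = (1, 1, 1, 0)^T — this equals column 14 of H (binary 1110), so error is at position 14.
Correct: flip bit 14 of r = 010101001010111 to get c = 010101001010101.


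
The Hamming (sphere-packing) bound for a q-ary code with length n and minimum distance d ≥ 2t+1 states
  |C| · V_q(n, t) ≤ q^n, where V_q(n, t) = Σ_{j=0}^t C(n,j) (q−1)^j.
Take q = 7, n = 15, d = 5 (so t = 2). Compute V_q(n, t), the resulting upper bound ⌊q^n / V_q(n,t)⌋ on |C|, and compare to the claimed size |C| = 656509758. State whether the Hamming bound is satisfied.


V_q(n, t) = 3871, q^n = 4747561509943, Hamming bound = 1226443169, |C| = 656509758 ≤ bound (satisfied).

Step 1: Compute V_q(n, t) = Σ_{j=0}^2 C(n, j) (q−1)^j.
  j = 0: C(15,0)·(6)^0 = 1·1 = 1.
  j = 1: C(15,1)·(6)^1 = 15·6 = 90.
  j = 2: C(15,2)·(6)^2 = 105·36 = 3780.
  V_q(n, t) = 1 + 90 + 3780 = 3871.
Step 2: q^n = 7^15 = 4747561509943.
Step 3: Hamming bound ⌊q^n / V_q(n,t)⌋ = ⌊4747561509943/3871⌋ = 1226443169.
Step 4: Compare |C| = 656509758 to 1226443169: satisfied.
The claimed |C| lies below the Hamming bound.


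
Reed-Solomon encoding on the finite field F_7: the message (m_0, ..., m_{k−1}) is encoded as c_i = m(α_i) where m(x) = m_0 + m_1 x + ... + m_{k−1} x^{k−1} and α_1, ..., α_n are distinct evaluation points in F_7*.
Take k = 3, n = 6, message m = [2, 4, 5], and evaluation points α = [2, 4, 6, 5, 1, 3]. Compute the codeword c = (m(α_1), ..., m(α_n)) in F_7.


c = [2, 0, 3, 0, 4, 3]

Message polynomial: m(x) = 2 + 4·x + 5·x^2 (mod 7).
For each evaluation point α_i, compute m(α_i) mod 7:
  α_1 = 2: Horner steps 5 → 0 → 2, so m(2) = 2.
  α_2 = 4: Horner steps 5 → 3 → 0, so m(4) = 0.
  α_3 = 6: Horner steps 5 → 6 → 3, so m(6) = 3.
  α_4 = 5: Horner steps 5 → 1 → 0, so m(5) = 0.
  α_5 = 1: Horner steps 5 → 2 → 4, so m(1) = 4.
  α_6 = 3: Horner steps 5 → 5 → 3, so m(3) = 3.
Codeword c = [2, 0, 3, 0, 4, 3] ∈ F_7^6.


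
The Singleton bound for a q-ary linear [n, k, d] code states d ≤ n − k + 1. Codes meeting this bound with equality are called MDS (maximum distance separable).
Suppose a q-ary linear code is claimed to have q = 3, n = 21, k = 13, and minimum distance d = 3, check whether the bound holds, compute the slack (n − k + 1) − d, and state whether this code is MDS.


Singleton RHS = n − k + 1 = 9, slack = 6, bound satisfied, not MDS.

Singleton bound: d ≤ n − k + 1.
Here n = 21, k = 13, so n − k + 1 = 9.
Given d = 3, check d ≤ 9: YES.
Slack = (n − k + 1) − d = 6.
The code is NOT MDS (slack = 6 > 0).
Description: the claimed parameters are [21, 13, 3]_3; such a code would be non-MDS.


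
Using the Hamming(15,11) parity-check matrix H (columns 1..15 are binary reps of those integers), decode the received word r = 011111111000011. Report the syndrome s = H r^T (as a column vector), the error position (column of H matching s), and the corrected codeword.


s = (0, 0, 0, 1)^T, error position = 1, corrected codeword c = 111111111000011

Compute s = H r^T mod 2 one row at a time:
  s_1 = 1 + 1 + 0 + 0 + 0 + 0 + 1 + 1 = 4 ≡ 0 (mod 2).
  s_2 = 1 + 1 + 1 + 1 + 0 + 0 + 1 + 1 = 6 ≡ 0 (mod 2).
  s_3 = 1 + 1 + 1 + 1 + 0 + 0 + 1 + 1 = 6 ≡ 0 (mod 2).
  s_4 = 0 + 1 + 1 + 1 + 1 + 0 + 0 + 1 = 5 ≡ 1 (mod 2).
s = (0, 0, 0, 1)^T — this equals column 1 of H (binary 0001), so error is at position 1.
Correct: flip bit 1 of r = 011111111000011 to get c = 111111111000011.


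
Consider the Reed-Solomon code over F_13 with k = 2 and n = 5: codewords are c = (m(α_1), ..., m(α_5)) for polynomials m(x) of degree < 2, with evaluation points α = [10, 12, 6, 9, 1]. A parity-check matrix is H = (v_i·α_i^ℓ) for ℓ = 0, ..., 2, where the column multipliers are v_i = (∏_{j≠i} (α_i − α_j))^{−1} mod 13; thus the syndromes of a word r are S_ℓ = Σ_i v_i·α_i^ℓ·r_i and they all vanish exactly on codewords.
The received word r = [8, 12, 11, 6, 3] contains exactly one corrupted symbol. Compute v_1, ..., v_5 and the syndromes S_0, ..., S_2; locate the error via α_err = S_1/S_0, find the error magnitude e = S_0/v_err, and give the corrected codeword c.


S = (6, 10, 8), error at position 3, error magnitude e = 11, c = [8, 12, 0, 6, 3].

Step 1: column multipliers v_i = (∏_{j≠i}(α_i − α_j))^{−1} mod 13.
  i = 1 (α = 10): (10−12)(10−6)(10−9)(10−1) = (−2)·4·1·9 = −72 ≡ 6, so v_1 = 6^{−1} = 11 (mod 13).
  i = 2 (α = 12): (12−10)(12−6)(12−9)(12−1) = 2·6·3·11 = 396 ≡ 6, so v_2 = 6^{−1} = 11 (mod 13).
  i = 3 (α = 6): (6−10)(6−12)(6−9)(6−1) = (−4)·(−6)·(−3)·5 = −360 ≡ 4, so v_3 = 4^{−1} = 10 (mod 13).
  i = 4 (α = 9): (9−10)(9−12)(9−6)(9−1) = (−1)·(−3)·3·8 = 72 ≡ 7, so v_4 = 7^{−1} = 2 (mod 13).
  i = 5 (α = 1): (1−10)(1−12)(1−6)(1−9) = (−9)·(−11)·(−5)·(−8) = 3960 ≡ 8, so v_5 = 8^{−1} = 5 (mod 13).
  v = [11, 11, 10, 2, 5].
Step 2: syndromes of r = [8, 12, 11, 6, 3] (all sums mod 13).
  S_0 = Σ v_i r_i = 11·8 + 11·12 + 10·11 + 2·6 + 5·3 = 357 ≡ 6.
  S_1 = Σ v_i α_i r_i = 11·10·8 + 11·12·12 + 10·6·11 + 2·9·6 + 5·1·3 = 3247 ≡ 10.
  α_i^2 mod 13 = [9, 1, 10, 3, 1].
  S_2 = Σ v_i α_i^2 r_i = 11·9·8 + 11·1·12 + 10·10·11 + 2·3·6 + 5·1·3 = 2075 ≡ 8.
  S = (6, 10, 8) ≠ 0, so r is not a codeword (an error is present).
Step 3: locate the error. For a single error e at position i, S_ℓ = v_i·e·α_i^ℓ, so α_err = S_1/S_0.
  S_0^{−1} = 6^{−1} = 11 (mod 13), so α_err = 10·11 = 110 ≡ 6 = α_3. Error position i = 3.
  Consistency check: S_2/S_1 = 8·4 = 32 ≡ 6 = α_err ✓ (single-error assumption holds).
Step 4: error magnitude e = S_0/v_3 = S_0·∏_{j≠3}(α_3 − α_j) = 6·4 = 24 ≡ 11 (mod 13).
Step 5: correct position 3: c_3 = r_3 − e = 11 − 11 ≡ 0 (mod 13). Hence c = [8, 12, 0, 6, 3].
  Check: interpolating c through the α_i gives m(x) = 1 + 2·x (degree < 2) with m(α_i) = c_i for every i, so c is indeed a codeword.


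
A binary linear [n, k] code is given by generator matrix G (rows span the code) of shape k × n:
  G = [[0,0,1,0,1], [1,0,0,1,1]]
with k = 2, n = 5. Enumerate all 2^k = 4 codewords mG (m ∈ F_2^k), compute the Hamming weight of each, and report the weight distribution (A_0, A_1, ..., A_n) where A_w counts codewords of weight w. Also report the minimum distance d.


Weight distribution: A_0 = 1, A_2 = 1, A_3 = 2. Minimum distance d = 2.

Enumerate all 2^2 = 4 messages m ∈ F_2^2.
For each, compute codeword c = mG in F_2^5, then tally its weight.
  m = 00 → c = 00000, weight = 0.
  m = 10 → c = 00101, weight = 2.
  m = 01 → c = 10011, weight = 3.
  m = 11 → c = 10110, weight = 3.
Tally weights:
  weight 0: 1 codewords.
  weight 2: 1 codewords.
  weight 3: 2 codewords.
Minimum distance d = smallest w > 0 with A_w > 0 = 2.
Sanity: Σ A_w = 4 = 2^2 = 4 ✓.


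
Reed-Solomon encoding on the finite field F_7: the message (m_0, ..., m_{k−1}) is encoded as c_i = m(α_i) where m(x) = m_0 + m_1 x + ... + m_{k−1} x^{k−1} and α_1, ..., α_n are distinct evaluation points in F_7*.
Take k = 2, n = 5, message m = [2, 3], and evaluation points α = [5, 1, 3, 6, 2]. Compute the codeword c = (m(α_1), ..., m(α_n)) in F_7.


c = [3, 5, 4, 6, 1]

Message polynomial: m(x) = 2 + 3·x (mod 7).
For each evaluation point α_i, compute m(α_i) mod 7:
  α_1 = 5: Horner steps 3 → 3, so m(5) = 3.
  α_2 = 1: Horner steps 3 → 5, so m(1) = 5.
  α_3 = 3: Horner steps 3 → 4, so m(3) = 4.
  α_4 = 6: Horner steps 3 → 6, so m(6) = 6.
  α_5 = 2: Horner steps 3 → 1, so m(2) = 1.
Codeword c = [3, 5, 4, 6, 1] ∈ F_7^5.


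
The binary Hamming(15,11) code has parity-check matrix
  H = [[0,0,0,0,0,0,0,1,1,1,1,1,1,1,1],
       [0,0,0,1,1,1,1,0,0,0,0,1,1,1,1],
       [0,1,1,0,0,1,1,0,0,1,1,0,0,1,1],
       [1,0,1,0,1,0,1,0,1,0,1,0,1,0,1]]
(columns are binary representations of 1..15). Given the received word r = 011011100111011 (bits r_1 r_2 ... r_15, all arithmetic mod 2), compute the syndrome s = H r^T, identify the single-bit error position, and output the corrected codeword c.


s = (1, 0, 0, 1)^T, error position = 9, corrected codeword c = 011011101111011

Compute s = H r^T mod 2 one row at a time:
  s_1 = 0 + 0 + 1 + 1 + 1 + 0 + 1 + 1 = 5 ≡ 1 (mod 2).
  s_2 = 0 + 1 + 1 + 1 + 1 + 0 + 1 + 1 = 6 ≡ 0 (mod 2).
  s_3 = 1 + 1 + 1 + 1 + 1 + 1 + 1 + 1 = 8 ≡ 0 (mod 2).
  s_4 = 0 + 1 + 1 + 1 + 0 + 1 + 0 + 1 = 5 ≡ 1 (mod 2).
s = (1, 0, 0, 1)^T — this equals column 9 of H (binary 1001), so error is at position 9.
Correct: flip bit 9 of r = 011011100111011 to get c = 011011101111011.


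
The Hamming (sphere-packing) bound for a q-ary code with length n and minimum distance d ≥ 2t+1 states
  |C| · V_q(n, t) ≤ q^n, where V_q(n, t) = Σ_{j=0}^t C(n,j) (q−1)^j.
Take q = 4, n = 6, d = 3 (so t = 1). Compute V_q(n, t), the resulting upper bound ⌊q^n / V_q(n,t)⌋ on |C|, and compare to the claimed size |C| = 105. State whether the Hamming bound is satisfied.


V_q(n, t) = 19, q^n = 4096, Hamming bound = 215, |C| = 105 ≤ bound (satisfied).

Step 1: Compute V_q(n, t) = Σ_{j=0}^1 C(n, j) (q−1)^j.
  j = 0: C(6,0)·(3)^0 = 1·1 = 1.
  j = 1: C(6,1)·(3)^1 = 6·3 = 18.
  V_q(n, t) = 1 + 18 = 19.
Step 2: q^n = 4^6 = 4096.
Step 3: Hamming bound ⌊q^n / V_q(n,t)⌋ = ⌊4096/19⌋ = 215.
Step 4: Compare |C| = 105 to 215: satisfied.
The claimed |C| lies below the Hamming bound.


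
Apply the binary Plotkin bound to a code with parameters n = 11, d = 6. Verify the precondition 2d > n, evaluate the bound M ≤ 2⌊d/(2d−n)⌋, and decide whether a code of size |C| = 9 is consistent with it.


Plotkin bound M ≤ 12; given |C| = 9 ≤ bound (satisfied).

Check applicability: 2d = 12, n = 11.
2d − n = 1 > 0, so Plotkin applies.
Compute d/(2d−n) = 6/1 ≈ 6.0000.
⌊d/(2d−n)⌋ = 6.
Plotkin bound: M ≤ 2·6 = 12.
Given |C| = 9, check: satisfied.
This |C| is below the Plotkin bound.


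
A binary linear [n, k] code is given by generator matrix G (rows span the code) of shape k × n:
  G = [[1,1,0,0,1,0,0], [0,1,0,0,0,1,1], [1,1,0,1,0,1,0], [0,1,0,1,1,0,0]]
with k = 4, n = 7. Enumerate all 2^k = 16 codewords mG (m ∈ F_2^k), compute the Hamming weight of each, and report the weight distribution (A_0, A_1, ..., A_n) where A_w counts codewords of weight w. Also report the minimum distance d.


Weight distribution: A_0 = 1, A_1 = 1, A_2 = 2, A_3 = 6, A_4 = 5, A_5 = 1. Minimum distance d = 1.

Enumerate all 2^4 = 16 messages m ∈ F_2^4.
For each, compute codeword c = mG in F_2^7, then tally its weight.
  m = 0000 → c = 0000000, weight = 0.
  m = 1000 → c = 1100100, weight = 3.
  m = 0100 → c = 0100011, weight = 3.
  m = 1100 → c = 1000111, weight = 4.
  m = 0010 → c = 1101010, weight = 4.
  m = 1010 → c = 0001110, weight = 3.
  m = 0110 → c = 1001001, weight = 3.
  m = 1110 → c = 0101101, weight = 4.
  m = 0001 → c = 0101100, weight = 3.
  m = 1001 → c = 1001000, weight = 2.
  m = 0101 → c = 0001111, weight = 4.
  m = 1101 → c = 1101011, weight = 5.
  m = 0011 → c = 1000110, weight = 3.
  m = 1011 → c = 0100010, weight = 2.
  m = 0111 → c = 1100101, weight = 4.
  m = 1111 → c = 0000001, weight = 1.
Tally weights:
  weight 0: 1 codewords.
  weight 1: 1 codewords.
  weight 2: 2 codewords.
  weight 3: 6 codewords.
  weight 4: 5 codewords.
  weight 5: 1 codewords.
Minimum distance d = smallest w > 0 with A_w > 0 = 1.
Sanity: Σ A_w = 16 = 2^4 = 16 ✓.


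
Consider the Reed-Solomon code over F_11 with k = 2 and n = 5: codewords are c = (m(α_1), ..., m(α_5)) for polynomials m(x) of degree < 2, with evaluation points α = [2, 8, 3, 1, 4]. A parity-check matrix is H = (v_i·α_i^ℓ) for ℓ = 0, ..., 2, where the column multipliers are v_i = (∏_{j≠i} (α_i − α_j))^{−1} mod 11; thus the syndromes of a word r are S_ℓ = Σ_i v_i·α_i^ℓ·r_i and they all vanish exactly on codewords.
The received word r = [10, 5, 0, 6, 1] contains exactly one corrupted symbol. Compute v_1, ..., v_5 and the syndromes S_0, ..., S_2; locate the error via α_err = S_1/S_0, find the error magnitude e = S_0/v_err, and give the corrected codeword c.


S = (7, 7, 7), error at position 4, error magnitude e = 8, c = [10, 5, 0, 9, 1].

Step 1: column multipliers v_i = (∏_{j≠i}(α_i − α_j))^{−1} mod 11.
  i = 1 (α = 2): (2−8)(2−3)(2−1)(2−4) = (−6)·(−1)·1·(−2) = −12 ≡ 10, so v_1 = 10^{−1} = 10 (mod 11).
  i = 2 (α = 8): (8−2)(8−3)(8−1)(8−4) = 6·5·7·4 = 840 ≡ 4, so v_2 = 4^{−1} = 3 (mod 11).
  i = 3 (α = 3): (3−2)(3−8)(3−1)(3−4) = 1·(−5)·2·(−1) = 10 ≡ 10, so v_3 = 10^{−1} = 10 (mod 11).
  i = 4 (α = 1): (1−2)(1−8)(1−3)(1−4) = (−1)·(−7)·(−2)·(−3) = 42 ≡ 9, so v_4 = 9^{−1} = 5 (mod 11).
  i = 5 (α = 4): (4−2)(4−8)(4−3)(4−1) = 2·(−4)·1·3 = −24 ≡ 9, so v_5 = 9^{−1} = 5 (mod 11).
  v = [10, 3, 10, 5, 5].
Step 2: syndromes of r = [10, 5, 0, 6, 1] (all sums mod 11).
  S_0 = Σ v_i r_i = 10·10 + 3·5 + 10·0 + 5·6 + 5·1 = 150 ≡ 7.
  S_1 = Σ v_i α_i r_i = 10·2·10 + 3·8·5 + 10·3·0 + 5·1·6 + 5·4·1 = 370 ≡ 7.
  α_i^2 mod 11 = [4, 9, 9, 1, 5].
  S_2 = Σ v_i α_i^2 r_i = 10·4·10 + 3·9·5 + 10·9·0 + 5·1·6 + 5·5·1 = 590 ≡ 7.
  S = (7, 7, 7) ≠ 0, so r is not a codeword (an error is present).
Step 3: locate the error. For a single error e at position i, S_ℓ = v_i·e·α_i^ℓ, so α_err = S_1/S_0.
  S_0^{−1} = 7^{−1} = 8 (mod 11), so α_err = 7·8 = 56 ≡ 1 = α_4. Error position i = 4.
  Consistency check: S_2/S_1 = 7·8 = 56 ≡ 1 = α_err ✓ (single-error assumption holds).
Step 4: error magnitude e = S_0/v_4 = S_0·∏_{j≠4}(α_4 − α_j) = 7·9 = 63 ≡ 8 (mod 11).
Step 5: correct position 4: c_4 = r_4 − e = 6 − 8 ≡ 9 (mod 11). Hence c = [10, 5, 0, 9, 1].
  Check: interpolating c through the α_i gives m(x) = 8 + 1·x (degree < 2) with m(α_i) = c_i for every i, so c is indeed a codeword.


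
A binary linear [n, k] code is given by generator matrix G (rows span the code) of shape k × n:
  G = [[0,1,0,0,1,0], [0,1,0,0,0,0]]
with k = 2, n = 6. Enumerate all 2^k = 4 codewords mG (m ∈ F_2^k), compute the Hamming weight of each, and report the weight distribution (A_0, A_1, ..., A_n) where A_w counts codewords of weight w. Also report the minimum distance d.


Weight distribution: A_0 = 1, A_1 = 2, A_2 = 1. Minimum distance d = 1.

Enumerate all 2^2 = 4 messages m ∈ F_2^2.
For each, compute codeword c = mG in F_2^6, then tally its weight.
  m = 00 → c = 000000, weight = 0.
  m = 10 → c = 010010, weight = 2.
  m = 01 → c = 010000, weight = 1.
  m = 11 → c = 000010, weight = 1.
Tally weights:
  weight 0: 1 codewords.
  weight 1: 2 codewords.
  weight 2: 1 codewords.
Minimum distance d = smallest w > 0 with A_w > 0 = 1.
Sanity: Σ A_w = 4 = 2^2 = 4 ✓.


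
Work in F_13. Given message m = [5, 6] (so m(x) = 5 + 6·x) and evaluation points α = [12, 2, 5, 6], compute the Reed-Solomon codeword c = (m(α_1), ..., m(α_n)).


c = [12, 4, 9, 2]

Message polynomial: m(x) = 5 + 6·x (mod 13).
For each evaluation point α_i, compute m(α_i) mod 13:
  α_1 = 12: Horner steps 6 → 12, so m(12) = 12.
  α_2 = 2: Horner steps 6 → 4, so m(2) = 4.
  α_3 = 5: Horner steps 6 → 9, so m(5) = 9.
  α_4 = 6: Horner steps 6 → 2, so m(6) = 2.
Codeword c = [12, 4, 9, 2] ∈ F_13^4.


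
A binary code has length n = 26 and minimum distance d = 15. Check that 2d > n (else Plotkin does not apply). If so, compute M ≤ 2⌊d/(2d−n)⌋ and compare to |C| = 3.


Plotkin bound M ≤ 6; given |C| = 3 ≤ bound (satisfied).

Check applicability: 2d = 30, n = 26.
2d − n = 4 > 0, so Plotkin applies.
Compute d/(2d−n) = 15/4 ≈ 3.7500.
⌊d/(2d−n)⌋ = 3.
Plotkin bound: M ≤ 2·3 = 6.
Given |C| = 3, check: satisfied.
This |C| is below the Plotkin bound.


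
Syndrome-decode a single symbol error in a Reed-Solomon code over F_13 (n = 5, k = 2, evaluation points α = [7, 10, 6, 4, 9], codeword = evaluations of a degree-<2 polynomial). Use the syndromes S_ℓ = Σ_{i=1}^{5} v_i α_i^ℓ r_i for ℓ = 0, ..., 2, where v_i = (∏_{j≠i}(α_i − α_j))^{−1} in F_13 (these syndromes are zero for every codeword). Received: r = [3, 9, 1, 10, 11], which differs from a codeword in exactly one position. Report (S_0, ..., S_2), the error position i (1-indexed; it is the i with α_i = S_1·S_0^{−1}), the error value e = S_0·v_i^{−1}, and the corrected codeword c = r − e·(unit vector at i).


S = (12, 4, 10), error at position 5, error magnitude e = 4, c = [3, 9, 1, 10, 7].

Step 1: column multipliers v_i = (∏_{j≠i}(α_i − α_j))^{−1} mod 13.
  i = 1 (α = 7): (7−10)(7−6)(7−4)(7−9) = (−3)·1·3·(−2) = 18 ≡ 5, so v_1 = 5^{−1} = 8 (mod 13).
  i = 2 (α = 10): (10−7)(10−6)(10−4)(10−9) = 3·4·6·1 = 72 ≡ 7, so v_2 = 7^{−1} = 2 (mod 13).
  i = 3 (α = 6): (6−7)(6−10)(6−4)(6−9) = (−1)·(−4)·2·(−3) = −24 ≡ 2, so v_3 = 2^{−1} = 7 (mod 13).
  i = 4 (α = 4): (4−7)(4−10)(4−6)(4−9) = (−3)·(−6)·(−2)·(−5) = 180 ≡ 11, so v_4 = 11^{−1} = 6 (mod 13).
  i = 5 (α = 9): (9−7)(9−10)(9−6)(9−4) = 2·(−1)·3·5 = −30 ≡ 9, so v_5 = 9^{−1} = 3 (mod 13).
  v = [8, 2, 7, 6, 3].
Step 2: syndromes of r = [3, 9, 1, 10, 11] (all sums mod 13).
  S_0 = Σ v_i r_i = 8·3 + 2·9 + 7·1 + 6·10 + 3·11 = 142 ≡ 12.
  S_1 = Σ v_i α_i r_i = 8·7·3 + 2·10·9 + 7·6·1 + 6·4·10 + 3·9·11 = 927 ≡ 4.
  α_i^2 mod 13 = [10, 9, 10, 3, 3].
  S_2 = Σ v_i α_i^2 r_i = 8·10·3 + 2·9·9 + 7·10·1 + 6·3·10 + 3·3·11 = 751 ≡ 10.
  S = (12, 4, 10) ≠ 0, so r is not a codeword (an error is present).
Step 3: locate the error. For a single error e at position i, S_ℓ = v_i·e·α_i^ℓ, so α_err = S_1/S_0.
  S_0^{−1} = 12^{−1} = 12 (mod 13), so α_err = 4·12 = 48 ≡ 9 = α_5. Error position i = 5.
  Consistency check: S_2/S_1 = 10·10 = 100 ≡ 9 = α_err ✓ (single-error assumption holds).
Step 4: error magnitude e = S_0/v_5 = S_0·∏_{j≠5}(α_5 − α_j) = 12·9 = 108 ≡ 4 (mod 13).
Step 5: correct position 5: c_5 = r_5 − e = 11 − 4 ≡ 7 (mod 13). Hence c = [3, 9, 1, 10, 7].
  Check: interpolating c through the α_i gives m(x) = 2 + 2·x (degree < 2) with m(α_i) = c_i for every i, so c is indeed a codeword.


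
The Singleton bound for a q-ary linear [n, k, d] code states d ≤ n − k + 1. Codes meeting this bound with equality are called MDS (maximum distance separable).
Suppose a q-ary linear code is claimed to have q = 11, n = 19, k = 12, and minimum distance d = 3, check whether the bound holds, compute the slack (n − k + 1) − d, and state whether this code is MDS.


Singleton RHS = n − k + 1 = 8, slack = 5, bound satisfied, not MDS.

Singleton bound: d ≤ n − k + 1.
Here n = 19, k = 12, so n − k + 1 = 8.
Given d = 3, check d ≤ 8: YES.
Slack = (n − k + 1) − d = 5.
The code is NOT MDS (slack = 5 > 0).
Description: the claimed parameters are [19, 12, 3]_11; such a code would be non-MDS.


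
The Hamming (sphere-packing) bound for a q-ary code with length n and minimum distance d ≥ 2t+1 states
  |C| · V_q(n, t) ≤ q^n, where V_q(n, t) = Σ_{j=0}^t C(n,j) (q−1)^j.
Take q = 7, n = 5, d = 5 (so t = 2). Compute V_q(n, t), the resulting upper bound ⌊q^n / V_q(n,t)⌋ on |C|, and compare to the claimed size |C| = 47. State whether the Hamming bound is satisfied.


V_q(n, t) = 391, q^n = 16807, Hamming bound = 42, |C| = 47 > bound (violated).

Step 1: Compute V_q(n, t) = Σ_{j=0}^2 C(n, j) (q−1)^j.
  j = 0: C(5,0)·(6)^0 = 1·1 = 1.
  j = 1: C(5,1)·(6)^1 = 5·6 = 30.
  j = 2: C(5,2)·(6)^2 = 10·36 = 360.
  V_q(n, t) = 1 + 30 + 360 = 391.
Step 2: q^n = 7^5 = 16807.
Step 3: Hamming bound ⌊q^n / V_q(n,t)⌋ = ⌊16807/391⌋ = 42.
Step 4: Compare |C| = 47 to 42: violated.
The claimed |C| lies above the Hamming bound, so no 7-ary code of length 5 with d ≥ 5 can have 47 codewords.


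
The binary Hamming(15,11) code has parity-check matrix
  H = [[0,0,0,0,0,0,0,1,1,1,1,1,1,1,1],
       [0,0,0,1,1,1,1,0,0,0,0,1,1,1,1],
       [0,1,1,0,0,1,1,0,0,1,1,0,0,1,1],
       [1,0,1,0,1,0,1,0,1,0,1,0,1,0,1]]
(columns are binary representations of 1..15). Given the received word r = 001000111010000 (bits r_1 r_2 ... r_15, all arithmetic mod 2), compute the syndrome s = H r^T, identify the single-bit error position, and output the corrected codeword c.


s = (1, 1, 1, 0)^T, error position = 14, corrected codeword c = 001000111010010

Compute s = H r^T mod 2 one row at a time:
  s_1 = 1 + 1 + 0 + 1 + 0 + 0 + 0 + 0 = 3 ≡ 1 (mod 2).
  s_2 = 0 + 0 + 0 + 1 + 0 + 0 + 0 + 0 = 1 ≡ 1 (mod 2).
  s_3 = 0 + 1 + 0 + 1 + 0 + 1 + 0 + 0 = 3 ≡ 1 (mod 2).
  s_4 = 0 + 1 + 0 + 1 + 1 + 1 + 0 + 0 = 4 ≡ 0 (mod 2).
s = (1, 1, 1, 0)^T — this equals column 14 of H (binary 1110), so error is at position 14.
Correct: flip bit 14 of r = 001000111010000 to get c = 001000111010010.


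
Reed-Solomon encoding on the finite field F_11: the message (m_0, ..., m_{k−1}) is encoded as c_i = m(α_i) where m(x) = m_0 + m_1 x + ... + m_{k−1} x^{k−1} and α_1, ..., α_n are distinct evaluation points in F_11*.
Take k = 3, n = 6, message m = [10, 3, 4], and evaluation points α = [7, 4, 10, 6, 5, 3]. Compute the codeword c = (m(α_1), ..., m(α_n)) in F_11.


c = [7, 9, 0, 7, 4, 0]

Message polynomial: m(x) = 10 + 3·x + 4·x^2 (mod 11).
For each evaluation point α_i, compute m(α_i) mod 11:
  α_1 = 7: Horner steps 4 → 9 → 7, so m(7) = 7.
  α_2 = 4: Horner steps 4 → 8 → 9, so m(4) = 9.
  α_3 = 10: Horner steps 4 → 10 → 0, so m(10) = 0.
  α_4 = 6: Horner steps 4 → 5 → 7, so m(6) = 7.
  α_5 = 5: Horner steps 4 → 1 → 4, so m(5) = 4.
  α_6 = 3: Horner steps 4 → 4 → 0, so m(3) = 0.
Codeword c = [7, 9, 0, 7, 4, 0] ∈ F_11^6.


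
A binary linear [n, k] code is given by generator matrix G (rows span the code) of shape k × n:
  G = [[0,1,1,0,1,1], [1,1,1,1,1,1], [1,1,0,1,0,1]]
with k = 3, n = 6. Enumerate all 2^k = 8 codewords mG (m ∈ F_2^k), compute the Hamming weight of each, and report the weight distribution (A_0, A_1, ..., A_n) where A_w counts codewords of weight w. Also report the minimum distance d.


Weight distribution: A_0 = 1, A_2 = 3, A_4 = 3, A_6 = 1. Minimum distance d = 2.

Enumerate all 2^3 = 8 messages m ∈ F_2^3.
For each, compute codeword c = mG in F_2^6, then tally its weight.
  m = 000 → c = 000000, weight = 0.
  m = 100 → c = 011011, weight = 4.
  m = 010 → c = 111111, weight = 6.
  m = 110 → c = 100100, weight = 2.
  m = 001 → c = 110101, weight = 4.
  m = 101 → c = 101110, weight = 4.
  m = 011 → c = 001010, weight = 2.
  m = 111 → c = 010001, weight = 2.
Tally weights:
  weight 0: 1 codewords.
  weight 2: 3 codewords.
  weight 4: 3 codewords.
  weight 6: 1 codewords.
Minimum distance d = smallest w > 0 with A_w > 0 = 2.
Sanity: Σ A_w = 8 = 2^3 = 8 ✓.


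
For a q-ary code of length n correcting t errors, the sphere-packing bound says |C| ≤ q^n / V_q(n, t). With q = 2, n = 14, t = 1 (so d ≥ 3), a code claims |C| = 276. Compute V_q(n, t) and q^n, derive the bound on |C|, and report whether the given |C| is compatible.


V_q(n, t) = 15, q^n = 16384, Hamming bound = 1092, |C| = 276 ≤ bound (satisfied).

Step 1: Compute V_q(n, t) = Σ_{j=0}^1 C(n, j) (q−1)^j.
  j = 0: C(14,0)·(1)^0 = 1·1 = 1.
  j = 1: C(14,1)·(1)^1 = 14·1 = 14.
  V_q(n, t) = 1 + 14 = 15.
Step 2: q^n = 2^14 = 16384.
Step 3: Hamming bound ⌊q^n / V_q(n,t)⌋ = ⌊16384/15⌋ = 1092.
Step 4: Compare |C| = 276 to 1092: satisfied.
The claimed |C| lies below the Hamming bound.


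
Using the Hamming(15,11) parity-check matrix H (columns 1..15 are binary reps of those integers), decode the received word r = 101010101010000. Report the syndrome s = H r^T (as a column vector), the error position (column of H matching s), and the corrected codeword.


s = (0, 0, 1, 0)^T, error position = 2, corrected codeword c = 111010101010000

Compute s = H r^T mod 2 one row at a time:
  s_1 = 0 + 1 + 0 + 1 + 0 + 0 + 0 + 0 = 2 ≡ 0 (mod 2).
  s_2 = 0 + 1 + 0 + 1 + 0 + 0 + 0 + 0 = 2 ≡ 0 (mod 2).
  s_3 = 0 + 1 + 0 + 1 + 0 + 1 + 0 + 0 = 3 ≡ 1 (mod 2).
  s_4 = 1 + 1 + 1 + 1 + 1 + 1 + 0 + 0 = 6 ≡ 0 (mod 2).
s = (0, 0, 1, 0)^T — this equals column 2 of H (binary 0010), so error is at position 2.
Correct: flip bit 2 of r = 101010101010000 to get c = 111010101010000.


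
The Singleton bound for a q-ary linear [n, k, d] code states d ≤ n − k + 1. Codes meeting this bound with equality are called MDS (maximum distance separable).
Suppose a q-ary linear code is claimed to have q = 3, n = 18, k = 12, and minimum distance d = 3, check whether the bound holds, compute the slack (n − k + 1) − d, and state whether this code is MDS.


Singleton RHS = n − k + 1 = 7, slack = 4, bound satisfied, not MDS.

Singleton bound: d ≤ n − k + 1.
Here n = 18, k = 12, so n − k + 1 = 7.
Given d = 3, check d ≤ 7: YES.
Slack = (n − k + 1) − d = 4.
The code is NOT MDS (slack = 4 > 0).
Description: the claimed parameters are [18, 12, 3]_3; such a code would be non-MDS.


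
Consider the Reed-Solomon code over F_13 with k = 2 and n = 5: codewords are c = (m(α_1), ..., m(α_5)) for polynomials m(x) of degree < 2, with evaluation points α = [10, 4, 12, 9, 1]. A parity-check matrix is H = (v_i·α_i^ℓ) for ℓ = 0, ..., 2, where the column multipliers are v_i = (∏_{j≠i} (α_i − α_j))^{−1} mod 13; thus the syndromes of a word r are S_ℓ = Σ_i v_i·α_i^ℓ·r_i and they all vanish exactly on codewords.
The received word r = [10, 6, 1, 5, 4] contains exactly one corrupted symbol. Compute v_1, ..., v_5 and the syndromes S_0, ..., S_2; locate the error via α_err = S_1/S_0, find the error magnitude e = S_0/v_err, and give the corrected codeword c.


S = (9, 4, 9), error at position 3, error magnitude e = 7, c = [10, 6, 7, 5, 4].

Step 1: column multipliers v_i = (∏_{j≠i}(α_i − α_j))^{−1} mod 13.
  i = 1 (α = 10): (10−4)(10−12)(10−9)(10−1) = 6·(−2)·1·9 = −108 ≡ 9, so v_1 = 9^{−1} = 3 (mod 13).
  i = 2 (α = 4): (4−10)(4−12)(4−9)(4−1) = (−6)·(−8)·(−5)·3 = −720 ≡ 8, so v_2 = 8^{−1} = 5 (mod 13).
  i = 3 (α = 12): (12−10)(12−4)(12−9)(12−1) = 2·8·3·11 = 528 ≡ 8, so v_3 = 8^{−1} = 5 (mod 13).
  i = 4 (α = 9): (9−10)(9−4)(9−12)(9−1) = (−1)·5·(−3)·8 = 120 ≡ 3, so v_4 = 3^{−1} = 9 (mod 13).
  i = 5 (α = 1): (1−10)(1−4)(1−12)(1−9) = (−9)·(−3)·(−11)·(−8) = 2376 ≡ 10, so v_5 = 10^{−1} = 4 (mod 13).
  v = [3, 5, 5, 9, 4].
Step 2: syndromes of r = [10, 6, 1, 5, 4] (all sums mod 13).
  S_0 = Σ v_i r_i = 3·10 + 5·6 + 5·1 + 9·5 + 4·4 = 126 ≡ 9.
  S_1 = Σ v_i α_i r_i = 3·10·10 + 5·4·6 + 5·12·1 + 9·9·5 + 4·1·4 = 901 ≡ 4.
  α_i^2 mod 13 = [9, 3, 1, 3, 1].
  S_2 = Σ v_i α_i^2 r_i = 3·9·10 + 5·3·6 + 5·1·1 + 9·3·5 + 4·1·4 = 516 ≡ 9.
  S = (9, 4, 9) ≠ 0, so r is not a codeword (an error is present).
Step 3: locate the error. For a single error e at position i, S_ℓ = v_i·e·α_i^ℓ, so α_err = S_1/S_0.
  S_0^{−1} = 9^{−1} = 3 (mod 13), so α_err = 4·3 = 12 ≡ 12 = α_3. Error position i = 3.
  Consistency check: S_2/S_1 = 9·10 = 90 ≡ 12 = α_err ✓ (single-error assumption holds).
Step 4: error magnitude e = S_0/v_3 = S_0·∏_{j≠3}(α_3 − α_j) = 9·8 = 72 ≡ 7 (mod 13).
Step 5: correct position 3: c_3 = r_3 − e = 1 − 7 ≡ 7 (mod 13). Hence c = [10, 6, 7, 5, 4].
  Check: interpolating c through the α_i gives m(x) = 12 + 5·x (degree < 2) with m(α_i) = c_i for every i, so c is indeed a codeword.


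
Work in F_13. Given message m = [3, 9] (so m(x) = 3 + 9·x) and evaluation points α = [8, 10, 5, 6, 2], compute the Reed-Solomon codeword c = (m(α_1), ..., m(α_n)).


c = [10, 2, 9, 5, 8]

Message polynomial: m(x) = 3 + 9·x (mod 13).
For each evaluation point α_i, compute m(α_i) mod 13:
  α_1 = 8: Horner steps 9 → 10, so m(8) = 10.
  α_2 = 10: Horner steps 9 → 2, so m(10) = 2.
  α_3 = 5: Horner steps 9 → 9, so m(5) = 9.
  α_4 = 6: Horner steps 9 → 5, so m(6) = 5.
  α_5 = 2: Horner steps 9 → 8, so m(2) = 8.
Codeword c = [10, 2, 9, 5, 8] ∈ F_13^5.


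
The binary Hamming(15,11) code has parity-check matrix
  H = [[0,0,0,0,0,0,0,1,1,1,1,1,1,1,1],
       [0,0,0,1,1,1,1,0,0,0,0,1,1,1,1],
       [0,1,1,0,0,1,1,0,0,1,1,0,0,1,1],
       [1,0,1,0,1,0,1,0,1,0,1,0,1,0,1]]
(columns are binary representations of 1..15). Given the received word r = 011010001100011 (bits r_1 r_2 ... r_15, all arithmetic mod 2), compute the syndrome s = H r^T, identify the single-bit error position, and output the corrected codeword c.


s = (0, 1, 1, 0)^T, error position = 6, corrected codeword c = 011011001100011

Compute s = H r^T mod 2 one row at a time:
  s_1 = 0 + 1 + 1 + 0 + 0 + 0 + 1 + 1 = 4 ≡ 0 (mod 2).
  s_2 = 0 + 1 + 0 + 0 + 0 + 0 + 1 + 1 = 3 ≡ 1 (mod 2).
  s_3 = 1 + 1 + 0 + 0 + 1 + 0 + 1 + 1 = 5 ≡ 1 (mod 2).
  s_4 = 0 + 1 + 1 + 0 + 1 + 0 + 0 + 1 = 4 ≡ 0 (mod 2).
s = (0, 1, 1, 0)^T — this equals column 6 of H (binary 0110), so error is at position 6.
Correct: flip bit 6 of r = 011010001100011 to get c = 011011001100011.


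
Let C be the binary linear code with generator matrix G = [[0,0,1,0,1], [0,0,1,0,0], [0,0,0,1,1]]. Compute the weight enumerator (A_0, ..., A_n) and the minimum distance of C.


Weight distribution: A_0 = 1, A_1 = 3, A_2 = 3, A_3 = 1. Minimum distance d = 1.

Enumerate all 2^3 = 8 messages m ∈ F_2^3.
For each, compute codeword c = mG in F_2^5, then tally its weight.
  m = 000 → c = 00000, weight = 0.
  m = 100 → c = 00101, weight = 2.
  m = 010 → c = 00100, weight = 1.
  m = 110 → c = 00001, weight = 1.
  m = 001 → c = 00011, weight = 2.
  m = 101 → c = 00110, weight = 2.
  m = 011 → c = 00111, weight = 3.
  m = 111 → c = 00010, weight = 1.
Tally weights:
  weight 0: 1 codewords.
  weight 1: 3 codewords.
  weight 2: 3 codewords.
  weight 3: 1 codewords.
Minimum distance d = smallest w > 0 with A_w > 0 = 1.
Sanity: Σ A_w = 8 = 2^3 = 8 ✓.


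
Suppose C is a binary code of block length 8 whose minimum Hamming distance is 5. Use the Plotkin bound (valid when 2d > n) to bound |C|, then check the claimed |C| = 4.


Plotkin bound M ≤ 4; given |C| = 4 ≤ bound (satisfied).

Check applicability: 2d = 10, n = 8.
2d − n = 2 > 0, so Plotkin applies.
Compute d/(2d−n) = 5/2 ≈ 2.5000.
⌊d/(2d−n)⌋ = 2.
Plotkin bound: M ≤ 2·2 = 4.
Given |C| = 4, check: satisfied.
This |C| is at the Plotkin bound.


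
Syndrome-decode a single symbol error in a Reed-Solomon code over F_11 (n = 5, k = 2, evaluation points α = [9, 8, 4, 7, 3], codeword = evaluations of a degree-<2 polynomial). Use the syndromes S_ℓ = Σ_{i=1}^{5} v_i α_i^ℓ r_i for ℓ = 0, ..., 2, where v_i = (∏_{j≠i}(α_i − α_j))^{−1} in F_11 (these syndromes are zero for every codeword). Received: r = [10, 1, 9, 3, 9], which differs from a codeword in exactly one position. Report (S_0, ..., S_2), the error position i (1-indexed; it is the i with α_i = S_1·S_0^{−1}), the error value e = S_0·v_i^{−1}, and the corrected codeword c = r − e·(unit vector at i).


S = (2, 6, 7), error at position 5, error magnitude e = 9, c = [10, 1, 9, 3, 0].

Step 1: column multipliers v_i = (∏_{j≠i}(α_i − α_j))^{−1} mod 11.
  i = 1 (α = 9): (9−8)(9−4)(9−7)(9−3) = 1·5·2·6 = 60 ≡ 5, so v_1 = 5^{−1} = 9 (mod 11).
  i = 2 (α = 8): (8−9)(8−4)(8−7)(8−3) = (−1)·4·1·5 = −20 ≡ 2, so v_2 = 2^{−1} = 6 (mod 11).
  i = 3 (α = 4): (4−9)(4−8)(4−7)(4−3) = (−5)·(−4)·(−3)·1 = −60 ≡ 6, so v_3 = 6^{−1} = 2 (mod 11).
  i = 4 (α = 7): (7−9)(7−8)(7−4)(7−3) = (−2)·(−1)·3·4 = 24 ≡ 2, so v_4 = 2^{−1} = 6 (mod 11).
  i = 5 (α = 3): (3−9)(3−8)(3−4)(3−7) = (−6)·(−5)·(−1)·(−4) = 120 ≡ 10, so v_5 = 10^{−1} = 10 (mod 11).
  v = [9, 6, 2, 6, 10].
Step 2: syndromes of r = [10, 1, 9, 3, 9] (all sums mod 11).
  S_0 = Σ v_i r_i = 9·10 + 6·1 + 2·9 + 6·3 + 10·9 = 222 ≡ 2.
  S_1 = Σ v_i α_i r_i = 9·9·10 + 6·8·1 + 2·4·9 + 6·7·3 + 10·3·9 = 1326 ≡ 6.
  α_i^2 mod 11 = [4, 9, 5, 5, 9].
  S_2 = Σ v_i α_i^2 r_i = 9·4·10 + 6·9·1 + 2·5·9 + 6·5·3 + 10·9·9 = 1404 ≡ 7.
  S = (2, 6, 7) ≠ 0, so r is not a codeword (an error is present).
Step 3: locate the error. For a single error e at position i, S_ℓ = v_i·e·α_i^ℓ, so α_err = S_1/S_0.
  S_0^{−1} = 2^{−1} = 6 (mod 11), so α_err = 6·6 = 36 ≡ 3 = α_5. Error position i = 5.
  Consistency check: S_2/S_1 = 7·2 = 14 ≡ 3 = α_err ✓ (single-error assumption holds).
Step 4: error magnitude e = S_0/v_5 = S_0·∏_{j≠5}(α_5 − α_j) = 2·10 = 20 ≡ 9 (mod 11).
Step 5: correct position 5: c_5 = r_5 − e = 9 − 9 ≡ 0 (mod 11). Hence c = [10, 1, 9, 3, 0].
  Check: interpolating c through the α_i gives m(x) = 6 + 9·x (degree < 2) with m(α_i) = c_i for every i, so c is indeed a codeword.


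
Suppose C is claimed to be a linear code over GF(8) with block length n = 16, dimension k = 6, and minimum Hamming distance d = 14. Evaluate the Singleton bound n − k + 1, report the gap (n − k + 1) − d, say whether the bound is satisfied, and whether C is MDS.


Singleton RHS = n − k + 1 = 11, slack = -3, bound violated (no such code; not MDS).

Singleton bound: d ≤ n − k + 1.
Here n = 16, k = 6, so n − k + 1 = 11.
Given d = 14, check d ≤ 11: NO.
Slack = (n − k + 1) − d = -3.
The slack is negative: d = 14 exceeds n − k + 1 = 11 by 3, so the Singleton bound is violated and no linear [16, 6, 14]_8 code can exist. In particular it is not MDS (MDS requires d = n − k + 1 exactly).
Description: the claimed parameters are [16, 6, 14]_8; such a code would be impossible (violates the Singleton bound).


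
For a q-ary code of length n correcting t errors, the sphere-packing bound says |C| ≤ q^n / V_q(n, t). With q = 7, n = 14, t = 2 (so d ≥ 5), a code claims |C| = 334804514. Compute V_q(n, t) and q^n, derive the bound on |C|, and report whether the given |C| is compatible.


V_q(n, t) = 3361, q^n = 678223072849, Hamming bound = 201792047, |C| = 334804514 > bound (violated).

Step 1: Compute V_q(n, t) = Σ_{j=0}^2 C(n, j) (q−1)^j.
  j = 0: C(14,0)·(6)^0 = 1·1 = 1.
  j = 1: C(14,1)·(6)^1 = 14·6 = 84.
  j = 2: C(14,2)·(6)^2 = 91·36 = 3276.
  V_q(n, t) = 1 + 84 + 3276 = 3361.
Step 2: q^n = 7^14 = 678223072849.
Step 3: Hamming bound ⌊q^n / V_q(n,t)⌋ = ⌊678223072849/3361⌋ = 201792047.
Step 4: Compare |C| = 334804514 to 201792047: violated.
The claimed |C| lies above the Hamming bound, so no 7-ary code of length 14 with d ≥ 5 can have 334804514 codewords.
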